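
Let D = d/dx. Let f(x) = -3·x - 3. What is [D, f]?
-3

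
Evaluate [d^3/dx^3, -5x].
-15\frac{d^{2}}{dx^{2}}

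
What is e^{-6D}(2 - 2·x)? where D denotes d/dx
14 - 2 x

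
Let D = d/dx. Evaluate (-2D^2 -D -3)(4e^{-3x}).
- 72 e^{- 3 x}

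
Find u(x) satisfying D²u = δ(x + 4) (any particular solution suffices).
\frac{|x + 4|}{2}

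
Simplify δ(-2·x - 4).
\frac{\delta(x + 2)}{2}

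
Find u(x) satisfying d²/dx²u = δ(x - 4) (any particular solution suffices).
\frac{|x - 4|}{2}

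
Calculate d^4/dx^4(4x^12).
47520 x^{8}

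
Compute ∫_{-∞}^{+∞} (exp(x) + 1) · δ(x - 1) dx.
1 + e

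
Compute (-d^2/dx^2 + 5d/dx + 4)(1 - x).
- 4 x - 1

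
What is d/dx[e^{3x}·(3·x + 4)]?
\left(9 x + 15\right) e^{3 x}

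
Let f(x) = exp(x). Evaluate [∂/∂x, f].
e^{x}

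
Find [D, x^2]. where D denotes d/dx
2 x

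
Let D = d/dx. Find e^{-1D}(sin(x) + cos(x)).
\sqrt{2} \cos{\left(- x + \frac{\pi}{4} + 1 \right)}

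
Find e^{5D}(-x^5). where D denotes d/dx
- x^{5} - 25 x^{4} - 250 x^{3} - 1250 x^{2} - 3125 x - 3125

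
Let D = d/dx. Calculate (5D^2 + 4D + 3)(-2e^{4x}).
- 198 e^{4 x}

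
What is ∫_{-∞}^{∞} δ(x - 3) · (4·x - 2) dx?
10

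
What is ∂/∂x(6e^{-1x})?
- 6 e^{- x}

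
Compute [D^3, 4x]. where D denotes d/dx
12D^{2}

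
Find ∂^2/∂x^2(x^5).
20 x^{3}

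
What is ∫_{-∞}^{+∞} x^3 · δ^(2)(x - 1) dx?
6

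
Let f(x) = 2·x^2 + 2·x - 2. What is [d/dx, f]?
4 x + 2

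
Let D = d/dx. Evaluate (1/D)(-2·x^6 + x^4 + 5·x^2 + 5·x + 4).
- \frac{2 x^{7}}{7} + \frac{x^{5}}{5} + \frac{5 x^{3}}{3} + \frac{5 x^{2}}{2} + 4 x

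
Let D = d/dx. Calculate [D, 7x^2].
14 x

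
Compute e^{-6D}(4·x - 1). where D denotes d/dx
4 x - 25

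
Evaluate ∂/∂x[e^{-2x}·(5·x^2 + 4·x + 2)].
2 x \left(1 - 5 x\right) e^{- 2 x}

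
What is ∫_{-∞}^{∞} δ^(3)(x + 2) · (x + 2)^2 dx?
0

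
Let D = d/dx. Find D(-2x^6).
- 12 x^{5}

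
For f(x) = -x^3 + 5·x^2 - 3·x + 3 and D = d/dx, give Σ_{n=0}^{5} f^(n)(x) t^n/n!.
- t^{3} - t^{2} \left(3 x - 5\right) - t \left(3 x^{2} - 10 x + 3\right) - x^{3} + 5 x^{2} - 3 x + 3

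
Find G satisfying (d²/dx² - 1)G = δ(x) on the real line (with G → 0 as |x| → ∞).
-\frac{e^{-|x|}}{2}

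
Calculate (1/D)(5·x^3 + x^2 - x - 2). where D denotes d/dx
\frac{5 x^{4}}{4} + \frac{x^{3}}{3} - \frac{x^{2}}{2} - 2 x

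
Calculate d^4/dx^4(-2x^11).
- 15840 x^{7}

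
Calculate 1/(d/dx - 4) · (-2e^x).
\frac{2 e^{x}}{3}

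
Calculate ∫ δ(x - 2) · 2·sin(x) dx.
2 \sin{\left(2 \right)}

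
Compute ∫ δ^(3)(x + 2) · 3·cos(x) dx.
3 \sin{\left(2 \right)}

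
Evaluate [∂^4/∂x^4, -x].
-4\frac{d^{3}}{dx^{3}}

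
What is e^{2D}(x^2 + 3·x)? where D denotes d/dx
x^{2} + 7 x + 10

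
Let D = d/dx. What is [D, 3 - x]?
-1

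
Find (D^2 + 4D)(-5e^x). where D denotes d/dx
- 25 e^{x}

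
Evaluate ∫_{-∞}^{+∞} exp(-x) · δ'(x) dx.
1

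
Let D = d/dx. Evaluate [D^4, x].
4D^{3}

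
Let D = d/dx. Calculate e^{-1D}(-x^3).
- x^{3} + 3 x^{2} - 3 x + 1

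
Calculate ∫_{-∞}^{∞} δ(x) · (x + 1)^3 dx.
1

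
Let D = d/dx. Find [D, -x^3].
- 3 x^{2}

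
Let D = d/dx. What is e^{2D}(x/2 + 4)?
\frac{x}{2} + 5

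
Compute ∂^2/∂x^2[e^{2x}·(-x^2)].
\left(- 4 x^{2} - 8 x - 2\right) e^{2 x}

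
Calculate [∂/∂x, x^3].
3 x^{2}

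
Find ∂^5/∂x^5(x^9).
15120 x^{4}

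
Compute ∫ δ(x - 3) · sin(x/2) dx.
\sin{\left(\frac{3}{2} \right)}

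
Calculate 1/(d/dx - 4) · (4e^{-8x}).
- \frac{e^{- 8 x}}{3}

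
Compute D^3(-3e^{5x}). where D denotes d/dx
- 375 e^{5 x}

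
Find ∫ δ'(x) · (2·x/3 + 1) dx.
- \frac{2}{3}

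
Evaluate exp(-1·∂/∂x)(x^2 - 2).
x^{2} - 2 x - 1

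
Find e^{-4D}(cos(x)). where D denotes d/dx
\cos{\left(x - 4 \right)}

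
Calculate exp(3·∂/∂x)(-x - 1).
- x - 4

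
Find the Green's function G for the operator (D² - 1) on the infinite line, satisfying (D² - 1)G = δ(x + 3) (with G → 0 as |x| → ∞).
-\frac{e^{-|x + 3|}}{2}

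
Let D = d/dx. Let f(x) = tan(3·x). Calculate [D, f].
\frac{3}{\cos^{2}{\left(3 x \right)}}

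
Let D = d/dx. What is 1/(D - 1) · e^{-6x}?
- \frac{e^{- 6 x}}{7}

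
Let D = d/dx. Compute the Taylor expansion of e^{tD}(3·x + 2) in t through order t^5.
3 t + 3 x + 2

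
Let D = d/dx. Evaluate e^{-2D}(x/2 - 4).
\frac{x}{2} - 5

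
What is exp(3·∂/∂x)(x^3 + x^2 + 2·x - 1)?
x^{3} + 10 x^{2} + 35 x + 41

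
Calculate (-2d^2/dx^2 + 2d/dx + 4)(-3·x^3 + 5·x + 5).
- 12 x^{3} - 18 x^{2} + 56 x + 30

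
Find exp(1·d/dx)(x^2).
x^{2} + 2 x + 1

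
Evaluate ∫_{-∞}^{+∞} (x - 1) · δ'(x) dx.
-1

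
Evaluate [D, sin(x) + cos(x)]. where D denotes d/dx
- \sin{\left(x \right)} + \cos{\left(x \right)}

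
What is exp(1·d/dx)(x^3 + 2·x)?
x^{3} + 3 x^{2} + 5 x + 3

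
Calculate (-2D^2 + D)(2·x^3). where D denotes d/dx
6 x \left(x - 4\right)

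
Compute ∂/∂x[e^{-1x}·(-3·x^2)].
3 x \left(x - 2\right) e^{- x}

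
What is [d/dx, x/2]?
\frac{1}{2}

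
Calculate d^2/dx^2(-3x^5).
- 60 x^{3}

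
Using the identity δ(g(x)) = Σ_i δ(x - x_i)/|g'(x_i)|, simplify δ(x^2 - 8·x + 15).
\frac{\delta(x - 5) + \delta(x - 3)}{2}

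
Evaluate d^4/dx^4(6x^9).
18144 x^{5}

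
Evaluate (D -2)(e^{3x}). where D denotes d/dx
e^{3 x}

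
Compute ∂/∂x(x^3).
3 x^{2}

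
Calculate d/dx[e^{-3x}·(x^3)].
3 x^{2} \left(1 - x\right) e^{- 3 x}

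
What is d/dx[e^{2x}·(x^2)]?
2 x \left(x + 1\right) e^{2 x}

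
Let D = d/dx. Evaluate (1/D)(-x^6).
- \frac{x^{7}}{7}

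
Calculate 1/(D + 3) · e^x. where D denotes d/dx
\frac{e^{x}}{4}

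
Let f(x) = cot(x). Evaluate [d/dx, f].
- \frac{1}{\sin^{2}{\left(x \right)}}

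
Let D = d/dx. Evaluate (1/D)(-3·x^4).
- \frac{3 x^{5}}{5}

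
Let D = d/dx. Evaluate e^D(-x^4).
- x^{4} - 4 x^{3} - 6 x^{2} - 4 x - 1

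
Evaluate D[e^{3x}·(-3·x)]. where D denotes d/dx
\left(- 9 x - 3\right) e^{3 x}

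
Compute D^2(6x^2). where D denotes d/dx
12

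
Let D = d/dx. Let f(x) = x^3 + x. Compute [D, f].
3 x^{2} + 1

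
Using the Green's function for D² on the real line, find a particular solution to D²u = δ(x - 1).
\frac{|x - 1|}{2}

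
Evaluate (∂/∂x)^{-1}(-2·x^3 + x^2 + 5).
- \frac{x^{4}}{2} + \frac{x^{3}}{3} + 5 x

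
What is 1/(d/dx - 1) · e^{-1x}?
- \frac{e^{- x}}{2}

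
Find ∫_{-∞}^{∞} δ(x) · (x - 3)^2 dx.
9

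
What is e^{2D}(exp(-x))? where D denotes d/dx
e^{- x - 2}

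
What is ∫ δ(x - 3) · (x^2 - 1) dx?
8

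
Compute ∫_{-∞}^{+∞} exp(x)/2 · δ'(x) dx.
- \frac{1}{2}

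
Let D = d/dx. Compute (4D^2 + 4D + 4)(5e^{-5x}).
420 e^{- 5 x}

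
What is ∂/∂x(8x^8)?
64 x^{7}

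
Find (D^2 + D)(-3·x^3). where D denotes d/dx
9 x \left(- x - 2\right)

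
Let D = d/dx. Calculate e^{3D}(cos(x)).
\cos{\left(x + 3 \right)}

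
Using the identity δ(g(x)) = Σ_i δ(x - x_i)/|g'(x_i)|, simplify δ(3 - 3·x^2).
\frac{\delta(x - 1) + \delta(x + 1)}{6}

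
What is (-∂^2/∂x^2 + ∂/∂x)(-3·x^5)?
15 x^{3} \left(4 - x\right)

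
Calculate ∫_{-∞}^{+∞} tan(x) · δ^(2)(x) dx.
0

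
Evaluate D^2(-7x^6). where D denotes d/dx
- 210 x^{4}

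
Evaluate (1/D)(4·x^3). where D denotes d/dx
x^{4}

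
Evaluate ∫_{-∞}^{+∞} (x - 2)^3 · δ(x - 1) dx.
-1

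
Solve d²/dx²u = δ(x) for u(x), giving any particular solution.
\frac{|x|}{2}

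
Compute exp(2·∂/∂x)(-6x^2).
- 6 x^{2} - 24 x - 24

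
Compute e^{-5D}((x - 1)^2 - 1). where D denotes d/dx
x^{2} - 12 x + 35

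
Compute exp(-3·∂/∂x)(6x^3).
6 x^{3} - 54 x^{2} + 162 x - 162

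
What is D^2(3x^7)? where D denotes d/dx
126 x^{5}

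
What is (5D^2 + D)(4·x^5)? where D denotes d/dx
20 x^{3} \left(x + 20\right)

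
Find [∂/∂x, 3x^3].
9 x^{2}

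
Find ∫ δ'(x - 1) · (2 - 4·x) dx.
4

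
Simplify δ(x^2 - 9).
\frac{\delta(x + 3) + \delta(x - 3)}{6}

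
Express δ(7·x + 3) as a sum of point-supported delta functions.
\frac{\delta(x + 3/7)}{7}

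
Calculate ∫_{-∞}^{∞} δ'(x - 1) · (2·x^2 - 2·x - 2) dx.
-2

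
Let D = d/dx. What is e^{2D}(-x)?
- x - 2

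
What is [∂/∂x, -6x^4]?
- 24 x^{3}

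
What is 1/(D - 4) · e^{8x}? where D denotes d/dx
\frac{e^{8 x}}{4}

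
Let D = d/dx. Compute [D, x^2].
2 x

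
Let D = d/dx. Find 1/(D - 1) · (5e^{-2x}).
- \frac{5 e^{- 2 x}}{3}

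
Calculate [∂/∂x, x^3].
3 x^{2}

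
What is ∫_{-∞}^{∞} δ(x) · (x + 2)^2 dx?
4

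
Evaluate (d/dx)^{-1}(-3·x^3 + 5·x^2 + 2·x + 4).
- \frac{3 x^{4}}{4} + \frac{5 x^{3}}{3} + x^{2} + 4 x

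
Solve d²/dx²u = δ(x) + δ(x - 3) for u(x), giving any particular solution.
\frac{|x|}{2} + \frac{|x - 3|}{2}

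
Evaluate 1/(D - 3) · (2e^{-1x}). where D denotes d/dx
- \frac{e^{- x}}{2}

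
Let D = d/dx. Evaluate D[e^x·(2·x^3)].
2 x^{2} \left(x + 3\right) e^{x}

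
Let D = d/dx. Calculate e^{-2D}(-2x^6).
- 2 x^{6} + 24 x^{5} - 120 x^{4} + 320 x^{3} - 480 x^{2} + 384 x - 128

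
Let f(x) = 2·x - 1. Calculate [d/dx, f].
2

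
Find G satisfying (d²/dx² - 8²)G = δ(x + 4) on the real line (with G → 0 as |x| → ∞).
-\frac{e^{-8|x + 4|}}{16}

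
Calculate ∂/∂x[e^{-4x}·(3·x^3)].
x^{2} \left(9 - 12 x\right) e^{- 4 x}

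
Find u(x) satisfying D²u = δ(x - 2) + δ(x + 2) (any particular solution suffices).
\frac{|x - 2|}{2} + \frac{|x + 2|}{2}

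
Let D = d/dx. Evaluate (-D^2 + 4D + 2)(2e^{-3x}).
- 38 e^{- 3 x}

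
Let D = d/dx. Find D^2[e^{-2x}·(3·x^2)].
6 \left(2 x^{2} - 4 x + 1\right) e^{- 2 x}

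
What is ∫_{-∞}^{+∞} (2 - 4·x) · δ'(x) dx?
4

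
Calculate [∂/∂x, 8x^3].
24 x^{2}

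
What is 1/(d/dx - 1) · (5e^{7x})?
\frac{5 e^{7 x}}{6}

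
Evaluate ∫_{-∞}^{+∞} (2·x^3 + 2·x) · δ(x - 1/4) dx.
\frac{17}{32}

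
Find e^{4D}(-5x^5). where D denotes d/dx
- 5 x^{5} - 100 x^{4} - 800 x^{3} - 3200 x^{2} - 6400 x - 5120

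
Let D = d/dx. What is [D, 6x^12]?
72 x^{11}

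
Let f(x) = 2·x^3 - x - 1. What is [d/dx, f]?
6 x^{2} - 1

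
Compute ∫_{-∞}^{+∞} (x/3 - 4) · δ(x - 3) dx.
-3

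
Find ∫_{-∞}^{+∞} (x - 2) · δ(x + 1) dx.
-3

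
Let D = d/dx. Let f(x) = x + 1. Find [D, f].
1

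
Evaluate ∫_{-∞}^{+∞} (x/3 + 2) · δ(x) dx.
2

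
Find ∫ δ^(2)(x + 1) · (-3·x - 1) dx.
0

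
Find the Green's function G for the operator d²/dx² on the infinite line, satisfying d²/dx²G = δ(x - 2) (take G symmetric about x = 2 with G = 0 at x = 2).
\frac{|x - 2|}{2}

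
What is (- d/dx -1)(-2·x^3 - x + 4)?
2 x^{3} + 6 x^{2} + x - 3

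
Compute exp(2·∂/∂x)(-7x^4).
- 7 x^{4} - 56 x^{3} - 168 x^{2} - 224 x - 112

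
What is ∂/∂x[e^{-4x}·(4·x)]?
4 \left(1 - 4 x\right) e^{- 4 x}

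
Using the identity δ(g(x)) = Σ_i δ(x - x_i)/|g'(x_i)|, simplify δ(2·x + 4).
\frac{\delta(x + 2)}{2}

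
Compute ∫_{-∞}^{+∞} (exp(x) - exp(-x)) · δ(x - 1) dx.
2 \sinh{\left(1 \right)}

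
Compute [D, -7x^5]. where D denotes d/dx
- 35 x^{4}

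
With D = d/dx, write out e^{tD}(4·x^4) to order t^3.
4 x \left(4 t^{3} + 6 t^{2} x + 4 t x^{2} + x^{3}\right)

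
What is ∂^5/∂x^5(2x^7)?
5040 x^{2}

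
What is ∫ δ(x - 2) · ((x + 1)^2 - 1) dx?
8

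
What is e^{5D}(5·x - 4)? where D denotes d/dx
5 x + 21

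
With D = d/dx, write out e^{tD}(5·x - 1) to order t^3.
5 t + 5 x - 1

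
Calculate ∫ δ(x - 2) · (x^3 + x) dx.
10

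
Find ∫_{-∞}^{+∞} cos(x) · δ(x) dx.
1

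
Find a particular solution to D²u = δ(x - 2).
\frac{|x - 2|}{2}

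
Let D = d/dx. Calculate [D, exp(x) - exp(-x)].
2 \cosh{\left(x \right)}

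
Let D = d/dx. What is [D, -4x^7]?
- 28 x^{6}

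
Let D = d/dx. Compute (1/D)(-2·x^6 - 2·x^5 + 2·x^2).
- \frac{2 x^{7}}{7} - \frac{x^{6}}{3} + \frac{2 x^{3}}{3}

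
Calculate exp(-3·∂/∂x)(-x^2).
- x^{2} + 6 x - 9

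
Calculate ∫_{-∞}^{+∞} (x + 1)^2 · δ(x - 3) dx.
16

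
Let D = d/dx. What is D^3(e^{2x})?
8 e^{2 x}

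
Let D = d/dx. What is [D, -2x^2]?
- 4 x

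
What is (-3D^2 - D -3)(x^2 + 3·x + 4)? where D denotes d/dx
- 3 x^{2} - 11 x - 21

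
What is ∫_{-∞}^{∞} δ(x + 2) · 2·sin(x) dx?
- 2 \sin{\left(2 \right)}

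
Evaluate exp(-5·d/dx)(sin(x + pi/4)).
\sin{\left(x - 5 + \frac{\pi}{4} \right)}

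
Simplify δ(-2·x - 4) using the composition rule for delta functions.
\frac{\delta(x + 2)}{2}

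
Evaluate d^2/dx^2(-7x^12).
- 924 x^{10}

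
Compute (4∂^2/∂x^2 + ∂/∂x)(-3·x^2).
- 6 x - 24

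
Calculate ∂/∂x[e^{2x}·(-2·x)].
\left(- 4 x - 2\right) e^{2 x}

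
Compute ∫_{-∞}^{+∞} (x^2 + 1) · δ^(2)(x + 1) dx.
2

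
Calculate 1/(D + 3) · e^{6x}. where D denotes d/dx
\frac{e^{6 x}}{9}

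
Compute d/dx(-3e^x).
- 3 e^{x}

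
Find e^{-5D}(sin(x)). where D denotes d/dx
\sin{\left(x - 5 \right)}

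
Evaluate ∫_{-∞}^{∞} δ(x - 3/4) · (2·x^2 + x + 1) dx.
\frac{23}{8}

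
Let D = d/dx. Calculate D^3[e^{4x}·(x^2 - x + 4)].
\left(64 x^{2} + 32 x + 232\right) e^{4 x}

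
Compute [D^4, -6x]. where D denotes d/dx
-24D^{3}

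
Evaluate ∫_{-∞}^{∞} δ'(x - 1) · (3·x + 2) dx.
-3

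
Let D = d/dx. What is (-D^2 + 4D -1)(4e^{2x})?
12 e^{2 x}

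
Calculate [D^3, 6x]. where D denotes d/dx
18D^{2}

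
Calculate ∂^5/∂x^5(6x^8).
40320 x^{3}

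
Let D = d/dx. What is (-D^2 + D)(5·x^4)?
20 x^{2} \left(x - 3\right)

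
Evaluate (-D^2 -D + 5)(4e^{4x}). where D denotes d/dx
- 60 e^{4 x}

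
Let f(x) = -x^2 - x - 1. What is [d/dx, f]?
- 2 x - 1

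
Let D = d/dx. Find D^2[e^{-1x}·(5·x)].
5 \left(x - 2\right) e^{- x}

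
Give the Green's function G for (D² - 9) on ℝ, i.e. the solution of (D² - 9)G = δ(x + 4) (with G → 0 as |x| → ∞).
-\frac{e^{-3|x + 4|}}{6}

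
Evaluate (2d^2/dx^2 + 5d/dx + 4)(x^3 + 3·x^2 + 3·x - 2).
4 x^{3} + 27 x^{2} + 54 x + 19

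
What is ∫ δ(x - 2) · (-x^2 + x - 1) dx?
-3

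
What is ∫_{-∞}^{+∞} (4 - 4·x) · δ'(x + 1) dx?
4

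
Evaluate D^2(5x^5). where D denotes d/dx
100 x^{3}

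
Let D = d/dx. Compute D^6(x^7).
5040 x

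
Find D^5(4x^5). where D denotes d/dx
480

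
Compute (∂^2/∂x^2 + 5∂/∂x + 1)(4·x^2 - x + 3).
4 x^{2} + 39 x + 6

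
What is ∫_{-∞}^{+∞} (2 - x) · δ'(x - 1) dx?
1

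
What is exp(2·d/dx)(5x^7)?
5 x^{7} + 70 x^{6} + 420 x^{5} + 1400 x^{4} + 2800 x^{3} + 3360 x^{2} + 2240 x + 640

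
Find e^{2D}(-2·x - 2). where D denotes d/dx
- 2 x - 6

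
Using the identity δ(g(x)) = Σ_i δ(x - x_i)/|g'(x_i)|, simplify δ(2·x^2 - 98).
\frac{\delta(x - 7) + \delta(x + 7)}{28}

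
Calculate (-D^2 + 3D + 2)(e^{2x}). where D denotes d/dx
4 e^{2 x}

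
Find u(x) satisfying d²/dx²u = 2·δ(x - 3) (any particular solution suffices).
|x - 3|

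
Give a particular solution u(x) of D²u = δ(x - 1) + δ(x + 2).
\frac{|x - 1|}{2} + \frac{|x + 2|}{2}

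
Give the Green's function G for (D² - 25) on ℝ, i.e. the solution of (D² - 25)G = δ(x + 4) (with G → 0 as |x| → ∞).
-\frac{e^{-5|x + 4|}}{10}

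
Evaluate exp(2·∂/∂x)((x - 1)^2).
x^{2} + 2 x + 1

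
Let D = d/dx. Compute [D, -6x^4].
- 24 x^{3}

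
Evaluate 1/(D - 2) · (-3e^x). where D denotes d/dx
3 e^{x}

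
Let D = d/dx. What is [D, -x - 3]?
-1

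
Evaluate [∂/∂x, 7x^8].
56 x^{7}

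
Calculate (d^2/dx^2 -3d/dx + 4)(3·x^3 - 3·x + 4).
12 x^{3} - 27 x^{2} + 6 x + 25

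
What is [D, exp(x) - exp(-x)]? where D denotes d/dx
2 \cosh{\left(x \right)}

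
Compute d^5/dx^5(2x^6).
1440 x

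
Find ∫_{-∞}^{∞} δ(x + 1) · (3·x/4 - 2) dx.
- \frac{11}{4}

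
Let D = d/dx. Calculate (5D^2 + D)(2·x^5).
10 x^{3} \left(x + 20\right)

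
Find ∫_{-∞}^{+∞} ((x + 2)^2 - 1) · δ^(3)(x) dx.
0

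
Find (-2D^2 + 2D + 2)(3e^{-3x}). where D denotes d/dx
- 66 e^{- 3 x}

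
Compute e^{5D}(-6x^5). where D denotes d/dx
- 6 x^{5} - 150 x^{4} - 1500 x^{3} - 7500 x^{2} - 18750 x - 18750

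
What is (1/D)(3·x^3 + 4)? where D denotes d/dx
\frac{3 x^{4}}{4} + 4 x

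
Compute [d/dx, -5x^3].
- 15 x^{2}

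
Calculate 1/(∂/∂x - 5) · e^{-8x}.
- \frac{e^{- 8 x}}{13}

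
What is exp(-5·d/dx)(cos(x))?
\cos{\left(x - 5 \right)}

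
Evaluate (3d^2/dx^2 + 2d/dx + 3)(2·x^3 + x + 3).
6 x^{3} + 12 x^{2} + 39 x + 11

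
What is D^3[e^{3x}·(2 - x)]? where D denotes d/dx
27 \left(1 - x\right) e^{3 x}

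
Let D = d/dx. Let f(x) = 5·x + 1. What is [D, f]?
5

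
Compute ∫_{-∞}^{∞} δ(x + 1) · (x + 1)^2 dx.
0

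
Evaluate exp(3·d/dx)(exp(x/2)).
e^{\frac{x}{2} + \frac{3}{2}}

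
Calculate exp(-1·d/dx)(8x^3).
8 x^{3} - 24 x^{2} + 24 x - 8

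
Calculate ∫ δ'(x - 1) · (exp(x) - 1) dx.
- e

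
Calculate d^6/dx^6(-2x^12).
- 1330560 x^{6}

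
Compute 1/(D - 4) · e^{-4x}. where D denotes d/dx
- \frac{e^{- 4 x}}{8}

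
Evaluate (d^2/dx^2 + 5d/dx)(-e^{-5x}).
0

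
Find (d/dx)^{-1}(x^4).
\frac{x^{5}}{5}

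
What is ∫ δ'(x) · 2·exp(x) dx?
-2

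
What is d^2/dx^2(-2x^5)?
- 40 x^{3}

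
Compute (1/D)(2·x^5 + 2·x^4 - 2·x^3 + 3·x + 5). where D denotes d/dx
\frac{x^{6}}{3} + \frac{2 x^{5}}{5} - \frac{x^{4}}{2} + \frac{3 x^{2}}{2} + 5 x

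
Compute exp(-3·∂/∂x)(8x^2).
8 x^{2} - 48 x + 72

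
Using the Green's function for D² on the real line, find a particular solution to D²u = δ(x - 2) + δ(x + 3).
\frac{|x - 2|}{2} + \frac{|x + 3|}{2}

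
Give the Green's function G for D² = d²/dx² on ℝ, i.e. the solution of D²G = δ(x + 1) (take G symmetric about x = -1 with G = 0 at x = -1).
\frac{|x + 1|}{2}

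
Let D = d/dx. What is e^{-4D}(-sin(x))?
- \sin{\left(x - 4 \right)}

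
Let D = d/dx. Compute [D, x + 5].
1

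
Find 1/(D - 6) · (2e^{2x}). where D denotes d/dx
- \frac{e^{2 x}}{2}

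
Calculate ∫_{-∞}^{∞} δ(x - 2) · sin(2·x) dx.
\sin{\left(4 \right)}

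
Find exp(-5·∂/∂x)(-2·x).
10 - 2 x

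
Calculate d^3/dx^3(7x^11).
6930 x^{8}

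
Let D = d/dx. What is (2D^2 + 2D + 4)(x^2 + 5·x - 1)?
4 x^{2} + 24 x + 10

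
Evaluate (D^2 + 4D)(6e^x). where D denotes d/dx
30 e^{x}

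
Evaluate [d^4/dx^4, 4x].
16\frac{d^{3}}{dx^{3}}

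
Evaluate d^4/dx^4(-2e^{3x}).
- 162 e^{3 x}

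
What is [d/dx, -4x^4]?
- 16 x^{3}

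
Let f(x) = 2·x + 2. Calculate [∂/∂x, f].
2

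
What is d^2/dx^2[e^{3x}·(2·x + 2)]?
\left(18 x + 30\right) e^{3 x}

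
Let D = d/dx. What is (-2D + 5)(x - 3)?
5 x - 17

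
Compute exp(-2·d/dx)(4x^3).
4 x^{3} - 24 x^{2} + 48 x - 32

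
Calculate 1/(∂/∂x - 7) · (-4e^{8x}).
- 4 e^{8 x}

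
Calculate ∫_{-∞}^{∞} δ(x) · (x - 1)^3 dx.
-1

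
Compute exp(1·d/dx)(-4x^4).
- 4 x^{4} - 16 x^{3} - 24 x^{2} - 16 x - 4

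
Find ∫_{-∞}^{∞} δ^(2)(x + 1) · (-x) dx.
0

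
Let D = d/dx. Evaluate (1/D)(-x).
- \frac{x^{2}}{2}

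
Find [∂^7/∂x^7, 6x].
42\frac{d^{6}}{dx^{6}}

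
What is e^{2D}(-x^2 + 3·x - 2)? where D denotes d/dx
x \left(- x - 1\right)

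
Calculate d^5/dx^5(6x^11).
332640 x^{6}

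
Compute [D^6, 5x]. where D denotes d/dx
30D^{5}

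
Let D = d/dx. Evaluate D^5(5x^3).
0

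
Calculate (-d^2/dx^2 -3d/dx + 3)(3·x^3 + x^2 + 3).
9 x^{3} - 24 x^{2} - 24 x + 7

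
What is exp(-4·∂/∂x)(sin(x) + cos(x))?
\sqrt{2} \cos{\left(- x + \frac{\pi}{4} + 4 \right)}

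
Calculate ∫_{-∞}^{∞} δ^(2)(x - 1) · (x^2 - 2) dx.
2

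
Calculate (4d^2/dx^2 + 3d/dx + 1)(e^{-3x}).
28 e^{- 3 x}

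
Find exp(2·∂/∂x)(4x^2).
4 x^{2} + 16 x + 16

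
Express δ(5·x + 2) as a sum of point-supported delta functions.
\frac{\delta(x + 2/5)}{5}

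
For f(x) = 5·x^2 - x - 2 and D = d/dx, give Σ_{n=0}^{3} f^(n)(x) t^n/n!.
5 t^{2} + t \left(10 x - 1\right) + 5 x^{2} - x - 2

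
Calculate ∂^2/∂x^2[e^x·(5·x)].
5 \left(x + 2\right) e^{x}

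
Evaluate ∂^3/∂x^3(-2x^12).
- 2640 x^{9}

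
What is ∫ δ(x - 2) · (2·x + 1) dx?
5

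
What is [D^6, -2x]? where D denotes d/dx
-12D^{5}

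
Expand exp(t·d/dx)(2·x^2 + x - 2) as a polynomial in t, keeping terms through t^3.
2 t^{2} + t \left(4 x + 1\right) + 2 x^{2} + x - 2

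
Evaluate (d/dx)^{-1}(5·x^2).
\frac{5 x^{3}}{3}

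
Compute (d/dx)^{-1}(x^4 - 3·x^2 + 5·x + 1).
\frac{x^{5}}{5} - x^{3} + \frac{5 x^{2}}{2} + x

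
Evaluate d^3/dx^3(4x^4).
96 x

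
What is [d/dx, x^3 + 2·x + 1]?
3 x^{2} + 2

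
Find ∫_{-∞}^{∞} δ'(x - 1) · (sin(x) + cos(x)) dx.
- \cos{\left(1 \right)} + \sin{\left(1 \right)}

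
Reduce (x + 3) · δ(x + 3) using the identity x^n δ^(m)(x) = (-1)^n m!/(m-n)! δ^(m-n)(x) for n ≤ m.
0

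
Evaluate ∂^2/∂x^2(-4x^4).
- 48 x^{2}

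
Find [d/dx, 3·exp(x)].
3 e^{x}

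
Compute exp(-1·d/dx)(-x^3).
- x^{3} + 3 x^{2} - 3 x + 1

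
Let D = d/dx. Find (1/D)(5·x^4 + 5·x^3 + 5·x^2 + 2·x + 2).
x^{5} + \frac{5 x^{4}}{4} + \frac{5 x^{3}}{3} + x^{2} + 2 x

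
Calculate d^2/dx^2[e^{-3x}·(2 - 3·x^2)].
3 \left(- 9 x^{2} + 12 x + 4\right) e^{- 3 x}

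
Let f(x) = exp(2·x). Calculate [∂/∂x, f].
2 e^{2 x}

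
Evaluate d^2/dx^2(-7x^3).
- 42 x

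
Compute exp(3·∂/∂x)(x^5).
x^{5} + 15 x^{4} + 90 x^{3} + 270 x^{2} + 405 x + 243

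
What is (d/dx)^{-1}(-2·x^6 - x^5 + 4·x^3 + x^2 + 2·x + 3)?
- \frac{2 x^{7}}{7} - \frac{x^{6}}{6} + x^{4} + \frac{x^{3}}{3} + x^{2} + 3 x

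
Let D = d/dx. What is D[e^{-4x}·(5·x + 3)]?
\left(- 20 x - 7\right) e^{- 4 x}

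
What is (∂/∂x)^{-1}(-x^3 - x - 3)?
- \frac{x^{4}}{4} - \frac{x^{2}}{2} - 3 x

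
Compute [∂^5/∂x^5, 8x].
40\frac{d^{4}}{dx^{4}}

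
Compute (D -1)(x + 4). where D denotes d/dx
- x - 3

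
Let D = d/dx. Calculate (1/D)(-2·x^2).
- \frac{2 x^{3}}{3}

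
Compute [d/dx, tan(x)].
\frac{1}{\cos^{2}{\left(x \right)}}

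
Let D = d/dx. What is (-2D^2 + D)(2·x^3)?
6 x \left(x - 4\right)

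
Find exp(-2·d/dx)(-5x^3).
- 5 x^{3} + 30 x^{2} - 60 x + 40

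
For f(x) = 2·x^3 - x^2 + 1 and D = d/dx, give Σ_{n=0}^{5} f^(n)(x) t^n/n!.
2 t^{3} + t^{2} \left(6 x - 1\right) + 2 t x \left(3 x - 1\right) + 2 x^{3} - x^{2} + 1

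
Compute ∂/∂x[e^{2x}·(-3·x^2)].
6 x \left(- x - 1\right) e^{2 x}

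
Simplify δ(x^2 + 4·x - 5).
\frac{\delta(x - 1) + \delta(x + 5)}{6}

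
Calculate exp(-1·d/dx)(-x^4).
- x^{4} + 4 x^{3} - 6 x^{2} + 4 x - 1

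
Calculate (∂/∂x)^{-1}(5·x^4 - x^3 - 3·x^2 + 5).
x^{5} - \frac{x^{4}}{4} - x^{3} + 5 x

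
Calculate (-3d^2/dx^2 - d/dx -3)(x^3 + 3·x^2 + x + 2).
- 3 x^{3} - 12 x^{2} - 27 x - 25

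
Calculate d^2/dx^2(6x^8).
336 x^{6}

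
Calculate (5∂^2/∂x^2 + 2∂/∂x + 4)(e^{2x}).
28 e^{2 x}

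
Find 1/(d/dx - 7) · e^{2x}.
- \frac{e^{2 x}}{5}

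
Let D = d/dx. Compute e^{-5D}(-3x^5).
- 3 x^{5} + 75 x^{4} - 750 x^{3} + 3750 x^{2} - 9375 x + 9375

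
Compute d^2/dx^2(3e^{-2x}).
12 e^{- 2 x}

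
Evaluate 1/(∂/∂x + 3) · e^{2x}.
\frac{e^{2 x}}{5}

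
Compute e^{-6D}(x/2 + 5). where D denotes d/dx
\frac{x}{2} + 2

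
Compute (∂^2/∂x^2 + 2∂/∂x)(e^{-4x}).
8 e^{- 4 x}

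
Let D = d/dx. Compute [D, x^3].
3 x^{2}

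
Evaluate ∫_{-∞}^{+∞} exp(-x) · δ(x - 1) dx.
e^{-1}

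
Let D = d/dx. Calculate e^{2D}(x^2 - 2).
x^{2} + 4 x + 2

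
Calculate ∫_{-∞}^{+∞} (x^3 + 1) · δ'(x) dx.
0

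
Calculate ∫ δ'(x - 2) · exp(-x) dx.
e^{-2}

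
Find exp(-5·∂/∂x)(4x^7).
4 x^{7} - 140 x^{6} + 2100 x^{5} - 17500 x^{4} + 87500 x^{3} - 262500 x^{2} + 437500 x - 312500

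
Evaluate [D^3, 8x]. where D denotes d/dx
24D^{2}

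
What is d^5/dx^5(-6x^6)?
- 4320 x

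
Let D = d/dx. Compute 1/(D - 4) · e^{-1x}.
- \frac{e^{- x}}{5}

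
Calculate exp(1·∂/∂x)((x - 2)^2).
x^{2} - 2 x + 1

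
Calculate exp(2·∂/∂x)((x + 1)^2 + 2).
x^{2} + 6 x + 11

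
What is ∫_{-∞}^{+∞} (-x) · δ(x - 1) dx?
-1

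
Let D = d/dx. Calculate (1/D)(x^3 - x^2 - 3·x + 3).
\frac{x^{4}}{4} - \frac{x^{3}}{3} - \frac{3 x^{2}}{2} + 3 x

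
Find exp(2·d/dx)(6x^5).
6 x^{5} + 60 x^{4} + 240 x^{3} + 480 x^{2} + 480 x + 192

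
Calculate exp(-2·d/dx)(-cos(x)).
- \cos{\left(x - 2 \right)}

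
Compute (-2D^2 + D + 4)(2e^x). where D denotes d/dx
6 e^{x}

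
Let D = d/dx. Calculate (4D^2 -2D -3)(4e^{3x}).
108 e^{3 x}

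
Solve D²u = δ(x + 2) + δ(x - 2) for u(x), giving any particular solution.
\frac{|x + 2|}{2} + \frac{|x - 2|}{2}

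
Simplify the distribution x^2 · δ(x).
0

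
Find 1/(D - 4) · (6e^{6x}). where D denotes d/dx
3 e^{6 x}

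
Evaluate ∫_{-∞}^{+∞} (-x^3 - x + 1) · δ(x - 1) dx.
-1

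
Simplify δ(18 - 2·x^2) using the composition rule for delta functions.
\frac{\delta(x - 3) + \delta(x + 3)}{12}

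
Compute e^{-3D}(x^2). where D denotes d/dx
x^{2} - 6 x + 9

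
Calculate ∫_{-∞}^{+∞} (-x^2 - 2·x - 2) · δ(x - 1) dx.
-5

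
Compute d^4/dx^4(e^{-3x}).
81 e^{- 3 x}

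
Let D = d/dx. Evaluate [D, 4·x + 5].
4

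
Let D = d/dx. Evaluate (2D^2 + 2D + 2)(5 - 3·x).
4 - 6 x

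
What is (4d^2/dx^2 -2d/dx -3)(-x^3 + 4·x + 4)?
3 x^{3} + 6 x^{2} - 36 x - 20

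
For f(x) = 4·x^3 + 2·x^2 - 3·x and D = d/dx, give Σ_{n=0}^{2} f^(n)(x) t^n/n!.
t^{2} \left(12 x + 2\right) + t \left(12 x^{2} + 4 x - 3\right) + 4 x^{3} + 2 x^{2} - 3 x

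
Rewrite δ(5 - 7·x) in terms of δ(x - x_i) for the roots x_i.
\frac{\delta(x - 5/7)}{7}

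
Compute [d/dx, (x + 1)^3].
3 \left(x + 1\right)^{2}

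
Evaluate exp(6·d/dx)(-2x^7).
- 2 x^{7} - 84 x^{6} - 1512 x^{5} - 15120 x^{4} - 90720 x^{3} - 326592 x^{2} - 653184 x - 559872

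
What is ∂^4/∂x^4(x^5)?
120 x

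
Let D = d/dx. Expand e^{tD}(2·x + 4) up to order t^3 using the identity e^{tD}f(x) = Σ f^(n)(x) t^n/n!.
2 t + 2 x + 4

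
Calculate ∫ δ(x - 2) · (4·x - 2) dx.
6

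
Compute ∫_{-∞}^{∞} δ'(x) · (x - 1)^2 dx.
2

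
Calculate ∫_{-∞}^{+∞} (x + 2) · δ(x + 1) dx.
1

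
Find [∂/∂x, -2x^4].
- 8 x^{3}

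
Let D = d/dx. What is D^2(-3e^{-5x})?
- 75 e^{- 5 x}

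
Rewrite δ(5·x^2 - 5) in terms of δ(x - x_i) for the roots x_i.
\frac{\delta(x - 1) + \delta(x + 1)}{10}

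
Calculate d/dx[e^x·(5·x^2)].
5 x \left(x + 2\right) e^{x}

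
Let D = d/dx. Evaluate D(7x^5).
35 x^{4}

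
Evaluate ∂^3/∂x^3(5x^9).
2520 x^{6}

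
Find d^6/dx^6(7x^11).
2328480 x^{5}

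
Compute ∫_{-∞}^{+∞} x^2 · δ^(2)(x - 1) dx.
2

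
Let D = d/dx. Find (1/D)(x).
\frac{x^{2}}{2}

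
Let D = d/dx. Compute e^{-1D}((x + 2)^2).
x^{2} + 2 x + 1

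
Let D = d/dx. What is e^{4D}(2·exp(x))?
2 e^{x + 4}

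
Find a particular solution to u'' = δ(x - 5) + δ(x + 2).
\frac{|x - 5|}{2} + \frac{|x + 2|}{2}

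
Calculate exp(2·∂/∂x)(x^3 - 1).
x^{3} + 6 x^{2} + 12 x + 7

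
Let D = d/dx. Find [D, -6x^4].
- 24 x^{3}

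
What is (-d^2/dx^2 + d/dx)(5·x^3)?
15 x \left(x - 2\right)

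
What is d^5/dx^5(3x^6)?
2160 x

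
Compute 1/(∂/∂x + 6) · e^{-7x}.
- e^{- 7 x}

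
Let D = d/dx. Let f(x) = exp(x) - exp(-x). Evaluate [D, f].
2 \cosh{\left(x \right)}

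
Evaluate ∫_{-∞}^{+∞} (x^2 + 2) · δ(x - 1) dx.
3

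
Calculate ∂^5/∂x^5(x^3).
0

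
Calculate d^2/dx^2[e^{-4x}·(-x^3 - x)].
2 \left(- 8 x^{3} + 12 x^{2} - 11 x + 4\right) e^{- 4 x}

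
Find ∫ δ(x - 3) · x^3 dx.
27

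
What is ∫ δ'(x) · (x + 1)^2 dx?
-2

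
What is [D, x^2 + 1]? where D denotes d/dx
2 x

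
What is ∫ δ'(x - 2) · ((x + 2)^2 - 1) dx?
-8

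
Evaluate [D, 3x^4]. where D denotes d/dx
12 x^{3}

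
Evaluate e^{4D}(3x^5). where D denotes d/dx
3 x^{5} + 60 x^{4} + 480 x^{3} + 1920 x^{2} + 3840 x + 3072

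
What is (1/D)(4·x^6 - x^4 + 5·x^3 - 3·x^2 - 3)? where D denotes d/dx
\frac{4 x^{7}}{7} - \frac{x^{5}}{5} + \frac{5 x^{4}}{4} - x^{3} - 3 x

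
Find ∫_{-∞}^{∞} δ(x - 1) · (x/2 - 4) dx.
- \frac{7}{2}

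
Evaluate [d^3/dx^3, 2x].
6\frac{d^{2}}{dx^{2}}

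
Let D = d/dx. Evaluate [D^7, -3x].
-21D^{6}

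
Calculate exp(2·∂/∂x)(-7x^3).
- 7 x^{3} - 42 x^{2} - 84 x - 56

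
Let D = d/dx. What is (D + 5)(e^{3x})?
8 e^{3 x}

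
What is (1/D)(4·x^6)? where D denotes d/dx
\frac{4 x^{7}}{7}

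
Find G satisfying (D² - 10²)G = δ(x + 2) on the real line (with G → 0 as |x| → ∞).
-\frac{e^{-10|x + 2|}}{20}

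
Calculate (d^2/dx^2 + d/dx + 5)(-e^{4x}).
- 25 e^{4 x}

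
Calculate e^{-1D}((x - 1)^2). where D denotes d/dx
x^{2} - 4 x + 4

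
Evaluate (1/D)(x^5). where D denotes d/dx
\frac{x^{6}}{6}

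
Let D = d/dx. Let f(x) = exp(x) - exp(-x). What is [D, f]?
2 \cosh{\left(x \right)}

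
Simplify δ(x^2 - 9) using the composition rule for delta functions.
\frac{\delta(x - 3) + \delta(x + 3)}{6}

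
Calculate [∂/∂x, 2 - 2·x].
-2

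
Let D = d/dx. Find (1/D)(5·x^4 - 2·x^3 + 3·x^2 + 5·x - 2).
x^{5} - \frac{x^{4}}{2} + x^{3} + \frac{5 x^{2}}{2} - 2 x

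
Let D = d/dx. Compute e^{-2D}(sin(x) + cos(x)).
\sqrt{2} \cos{\left(- x + \frac{\pi}{4} + 2 \right)}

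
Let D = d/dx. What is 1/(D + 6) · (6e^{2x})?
\frac{3 e^{2 x}}{4}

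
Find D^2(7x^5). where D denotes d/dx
140 x^{3}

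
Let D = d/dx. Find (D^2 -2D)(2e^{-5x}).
70 e^{- 5 x}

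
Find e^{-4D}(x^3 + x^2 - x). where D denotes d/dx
x^{3} - 11 x^{2} + 39 x - 44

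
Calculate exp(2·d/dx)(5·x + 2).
5 x + 12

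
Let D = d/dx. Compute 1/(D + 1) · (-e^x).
- \frac{e^{x}}{2}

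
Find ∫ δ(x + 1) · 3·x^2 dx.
3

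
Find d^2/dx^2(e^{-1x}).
e^{- x}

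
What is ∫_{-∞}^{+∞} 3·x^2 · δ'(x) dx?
0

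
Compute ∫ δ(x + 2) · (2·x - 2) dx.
-6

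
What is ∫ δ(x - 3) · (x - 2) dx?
1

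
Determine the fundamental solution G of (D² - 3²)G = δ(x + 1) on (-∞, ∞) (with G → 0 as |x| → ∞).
-\frac{e^{-3|x + 1|}}{6}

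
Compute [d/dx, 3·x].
3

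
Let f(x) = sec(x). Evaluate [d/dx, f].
\tan{\left(x \right)} \sec{\left(x \right)}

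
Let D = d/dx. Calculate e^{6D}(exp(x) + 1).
e^{x + 6} + 1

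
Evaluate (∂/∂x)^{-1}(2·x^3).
\frac{x^{4}}{2}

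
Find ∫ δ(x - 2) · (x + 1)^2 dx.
9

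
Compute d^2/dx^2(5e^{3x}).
45 e^{3 x}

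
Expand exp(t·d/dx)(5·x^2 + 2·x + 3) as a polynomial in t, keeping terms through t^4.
5 t^{2} + 2 t \left(5 x + 1\right) + 5 x^{2} + 2 x + 3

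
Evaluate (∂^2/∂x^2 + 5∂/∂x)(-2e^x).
- 12 e^{x}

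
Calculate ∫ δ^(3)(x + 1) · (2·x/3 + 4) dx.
0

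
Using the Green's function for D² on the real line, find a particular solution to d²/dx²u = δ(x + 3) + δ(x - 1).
\frac{|x + 3|}{2} + \frac{|x - 1|}{2}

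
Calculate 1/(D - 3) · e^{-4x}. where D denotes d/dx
- \frac{e^{- 4 x}}{7}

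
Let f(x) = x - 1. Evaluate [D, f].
1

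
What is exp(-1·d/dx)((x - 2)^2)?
x^{2} - 6 x + 9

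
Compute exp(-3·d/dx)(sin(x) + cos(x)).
\sqrt{2} \cos{\left(- x + \frac{\pi}{4} + 3 \right)}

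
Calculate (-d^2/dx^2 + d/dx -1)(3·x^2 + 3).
- 3 x^{2} + 6 x - 9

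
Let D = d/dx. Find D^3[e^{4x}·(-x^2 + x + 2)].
\left(- 64 x^{2} - 32 x + 152\right) e^{4 x}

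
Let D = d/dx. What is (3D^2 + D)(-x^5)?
5 x^{3} \left(- x - 12\right)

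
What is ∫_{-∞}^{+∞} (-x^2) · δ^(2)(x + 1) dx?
-2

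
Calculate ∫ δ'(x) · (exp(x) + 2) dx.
-1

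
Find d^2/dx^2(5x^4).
60 x^{2}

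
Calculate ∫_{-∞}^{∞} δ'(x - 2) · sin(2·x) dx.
- 2 \cos{\left(4 \right)}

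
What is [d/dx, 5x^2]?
10 x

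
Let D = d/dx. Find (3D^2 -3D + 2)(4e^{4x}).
152 e^{4 x}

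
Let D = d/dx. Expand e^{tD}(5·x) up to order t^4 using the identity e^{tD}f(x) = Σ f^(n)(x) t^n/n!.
5 t + 5 x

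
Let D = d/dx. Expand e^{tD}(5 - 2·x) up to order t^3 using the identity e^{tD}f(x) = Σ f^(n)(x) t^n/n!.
- 2 t - 2 x + 5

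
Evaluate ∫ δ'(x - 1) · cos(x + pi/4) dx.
\sin{\left(\frac{\pi}{4} + 1 \right)}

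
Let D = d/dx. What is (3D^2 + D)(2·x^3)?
6 x \left(x + 6\right)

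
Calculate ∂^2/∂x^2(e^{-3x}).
9 e^{- 3 x}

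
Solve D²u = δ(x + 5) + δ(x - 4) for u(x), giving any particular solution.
\frac{|x + 5|}{2} + \frac{|x - 4|}{2}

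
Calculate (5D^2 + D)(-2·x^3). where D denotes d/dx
6 x \left(- x - 10\right)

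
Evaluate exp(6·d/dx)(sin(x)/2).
\frac{\sin{\left(x + 6 \right)}}{2}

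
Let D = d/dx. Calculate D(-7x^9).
- 63 x^{8}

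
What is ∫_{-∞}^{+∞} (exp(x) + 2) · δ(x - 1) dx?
2 + e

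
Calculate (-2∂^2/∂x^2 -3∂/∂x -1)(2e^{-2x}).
- 6 e^{- 2 x}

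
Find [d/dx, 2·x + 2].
2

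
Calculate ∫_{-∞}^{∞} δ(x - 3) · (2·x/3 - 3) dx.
-1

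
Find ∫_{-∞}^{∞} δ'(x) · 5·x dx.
-5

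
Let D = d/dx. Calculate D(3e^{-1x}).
- 3 e^{- x}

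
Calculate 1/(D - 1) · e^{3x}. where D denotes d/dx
\frac{e^{3 x}}{2}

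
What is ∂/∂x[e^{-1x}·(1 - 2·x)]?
\left(2 x - 3\right) e^{- x}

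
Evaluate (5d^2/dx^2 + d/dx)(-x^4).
4 x^{2} \left(- x - 15\right)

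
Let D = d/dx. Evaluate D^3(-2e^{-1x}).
2 e^{- x}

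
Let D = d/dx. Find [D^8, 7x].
56D^{7}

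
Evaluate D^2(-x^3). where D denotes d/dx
- 6 x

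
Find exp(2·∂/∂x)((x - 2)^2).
x^{2}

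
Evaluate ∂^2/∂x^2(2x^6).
60 x^{4}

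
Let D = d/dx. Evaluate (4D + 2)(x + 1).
2 x + 6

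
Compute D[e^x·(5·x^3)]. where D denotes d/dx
5 x^{2} \left(x + 3\right) e^{x}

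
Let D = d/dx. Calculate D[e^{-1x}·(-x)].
\left(x - 1\right) e^{- x}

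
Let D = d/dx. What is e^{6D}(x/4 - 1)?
\frac{x}{4} + \frac{1}{2}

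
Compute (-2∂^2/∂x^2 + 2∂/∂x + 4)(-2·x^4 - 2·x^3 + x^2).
- 8 x^{4} - 24 x^{3} + 40 x^{2} + 28 x - 4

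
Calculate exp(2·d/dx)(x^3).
x^{3} + 6 x^{2} + 12 x + 8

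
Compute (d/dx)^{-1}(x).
\frac{x^{2}}{2}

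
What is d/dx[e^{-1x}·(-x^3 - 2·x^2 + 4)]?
\left(x^{3} - x^{2} - 4 x - 4\right) e^{- x}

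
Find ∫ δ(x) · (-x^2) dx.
0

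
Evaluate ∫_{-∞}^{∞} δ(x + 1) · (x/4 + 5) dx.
\frac{19}{4}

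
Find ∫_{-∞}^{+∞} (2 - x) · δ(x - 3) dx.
-1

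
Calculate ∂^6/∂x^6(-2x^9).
- 120960 x^{3}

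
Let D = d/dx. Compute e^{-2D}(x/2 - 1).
\frac{x}{2} - 2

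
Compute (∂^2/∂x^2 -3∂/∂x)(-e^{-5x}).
- 40 e^{- 5 x}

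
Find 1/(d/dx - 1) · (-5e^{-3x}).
\frac{5 e^{- 3 x}}{4}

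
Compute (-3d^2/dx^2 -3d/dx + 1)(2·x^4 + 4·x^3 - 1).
2 x^{4} - 20 x^{3} - 108 x^{2} - 72 x - 1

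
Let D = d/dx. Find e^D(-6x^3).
- 6 x^{3} - 18 x^{2} - 18 x - 6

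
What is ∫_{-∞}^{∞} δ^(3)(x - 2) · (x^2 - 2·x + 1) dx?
0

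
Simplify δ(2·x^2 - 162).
\frac{\delta(x - 9) + \delta(x + 9)}{36}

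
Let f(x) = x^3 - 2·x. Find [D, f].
3 x^{2} - 2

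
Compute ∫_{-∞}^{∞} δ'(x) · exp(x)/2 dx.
- \frac{1}{2}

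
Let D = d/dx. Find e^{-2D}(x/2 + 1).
\frac{x}{2}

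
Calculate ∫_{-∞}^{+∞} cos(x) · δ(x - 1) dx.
\cos{\left(1 \right)}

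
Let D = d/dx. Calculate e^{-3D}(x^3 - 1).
x^{3} - 9 x^{2} + 27 x - 28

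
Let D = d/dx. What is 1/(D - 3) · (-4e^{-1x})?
e^{- x}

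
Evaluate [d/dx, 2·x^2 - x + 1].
4 x - 1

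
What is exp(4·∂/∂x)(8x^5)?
8 x^{5} + 160 x^{4} + 1280 x^{3} + 5120 x^{2} + 10240 x + 8192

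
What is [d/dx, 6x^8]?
48 x^{7}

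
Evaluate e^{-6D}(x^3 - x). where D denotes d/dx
x^{3} - 18 x^{2} + 107 x - 210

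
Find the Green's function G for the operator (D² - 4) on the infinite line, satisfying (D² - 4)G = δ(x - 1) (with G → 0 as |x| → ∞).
-\frac{e^{-2|x - 1|}}{4}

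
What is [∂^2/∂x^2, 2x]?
4\frac{d}{dx}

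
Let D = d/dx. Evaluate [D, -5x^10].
- 50 x^{9}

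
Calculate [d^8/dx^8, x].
8\frac{d^{7}}{dx^{7}}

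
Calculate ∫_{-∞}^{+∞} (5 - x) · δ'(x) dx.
1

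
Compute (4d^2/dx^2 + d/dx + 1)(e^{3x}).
40 e^{3 x}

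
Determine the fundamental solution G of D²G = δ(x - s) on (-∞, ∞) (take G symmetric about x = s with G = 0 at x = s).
\frac{|x - s|}{2}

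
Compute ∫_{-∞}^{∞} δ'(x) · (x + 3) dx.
-1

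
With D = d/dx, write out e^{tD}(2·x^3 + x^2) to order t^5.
2 t^{3} + t^{2} \left(6 x + 1\right) + 2 t x \left(3 x + 1\right) + 2 x^{3} + x^{2}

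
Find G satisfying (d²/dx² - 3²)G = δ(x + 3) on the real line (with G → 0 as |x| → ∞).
-\frac{e^{-3|x + 3|}}{6}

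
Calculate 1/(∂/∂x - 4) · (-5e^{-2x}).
\frac{5 e^{- 2 x}}{6}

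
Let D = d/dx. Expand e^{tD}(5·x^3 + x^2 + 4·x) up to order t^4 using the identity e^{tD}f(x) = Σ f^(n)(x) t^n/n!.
5 t^{3} + t^{2} \left(15 x + 1\right) + t \left(15 x^{2} + 2 x + 4\right) + 5 x^{3} + x^{2} + 4 x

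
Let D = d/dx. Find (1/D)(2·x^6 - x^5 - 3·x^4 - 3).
\frac{2 x^{7}}{7} - \frac{x^{6}}{6} - \frac{3 x^{5}}{5} - 3 x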